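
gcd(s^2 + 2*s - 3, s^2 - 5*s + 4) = s - 1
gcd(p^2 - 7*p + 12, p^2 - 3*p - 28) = 1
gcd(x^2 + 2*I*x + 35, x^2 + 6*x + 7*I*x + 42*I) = x + 7*I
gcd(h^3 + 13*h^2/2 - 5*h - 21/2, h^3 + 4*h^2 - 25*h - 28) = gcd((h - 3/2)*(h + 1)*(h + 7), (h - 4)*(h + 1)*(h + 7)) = h^2 + 8*h + 7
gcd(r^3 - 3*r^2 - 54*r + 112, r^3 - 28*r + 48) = r - 2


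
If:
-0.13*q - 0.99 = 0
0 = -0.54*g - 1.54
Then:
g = -2.85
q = -7.62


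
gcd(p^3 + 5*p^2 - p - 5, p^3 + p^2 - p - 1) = p^2 - 1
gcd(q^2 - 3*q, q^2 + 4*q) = q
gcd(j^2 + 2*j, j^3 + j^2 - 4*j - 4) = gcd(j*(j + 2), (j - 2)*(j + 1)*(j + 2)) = j + 2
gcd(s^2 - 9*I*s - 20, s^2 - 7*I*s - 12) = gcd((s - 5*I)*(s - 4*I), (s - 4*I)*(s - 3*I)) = s - 4*I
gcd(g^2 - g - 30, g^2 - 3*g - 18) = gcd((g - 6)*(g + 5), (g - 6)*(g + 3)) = g - 6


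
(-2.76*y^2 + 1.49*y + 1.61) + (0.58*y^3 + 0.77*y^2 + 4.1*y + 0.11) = 0.58*y^3 - 1.99*y^2 + 5.59*y + 1.72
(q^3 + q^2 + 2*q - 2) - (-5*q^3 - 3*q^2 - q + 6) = 6*q^3 + 4*q^2 + 3*q - 8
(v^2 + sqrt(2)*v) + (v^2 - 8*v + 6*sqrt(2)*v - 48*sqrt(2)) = 2*v^2 - 8*v + 7*sqrt(2)*v - 48*sqrt(2)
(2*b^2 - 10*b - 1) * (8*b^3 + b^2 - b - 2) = 16*b^5 - 78*b^4 - 20*b^3 + 5*b^2 + 21*b + 2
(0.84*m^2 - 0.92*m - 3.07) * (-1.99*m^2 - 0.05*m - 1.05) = -1.6716*m^4 + 1.7888*m^3 + 5.2733*m^2 + 1.1195*m + 3.2235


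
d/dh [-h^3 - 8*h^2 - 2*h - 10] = -3*h^2 - 16*h - 2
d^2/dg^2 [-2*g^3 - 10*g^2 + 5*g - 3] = -12*g - 20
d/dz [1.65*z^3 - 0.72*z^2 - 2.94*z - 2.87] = 4.95*z^2 - 1.44*z - 2.94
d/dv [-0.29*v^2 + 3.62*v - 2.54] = 3.62 - 0.58*v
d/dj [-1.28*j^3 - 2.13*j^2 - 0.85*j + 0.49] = -3.84*j^2 - 4.26*j - 0.85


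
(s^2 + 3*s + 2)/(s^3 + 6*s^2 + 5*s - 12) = (s^2 + 3*s + 2)/(s^3 + 6*s^2 + 5*s - 12)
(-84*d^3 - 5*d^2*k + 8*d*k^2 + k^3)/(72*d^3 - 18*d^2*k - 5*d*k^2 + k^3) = (-7*d - k)/(6*d - k)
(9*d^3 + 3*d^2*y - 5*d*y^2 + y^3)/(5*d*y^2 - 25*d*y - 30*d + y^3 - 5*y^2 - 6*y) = (-9*d^3 - 3*d^2*y + 5*d*y^2 - y^3)/(-5*d*y^2 + 25*d*y + 30*d - y^3 + 5*y^2 + 6*y)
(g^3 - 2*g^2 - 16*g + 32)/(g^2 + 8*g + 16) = (g^2 - 6*g + 8)/(g + 4)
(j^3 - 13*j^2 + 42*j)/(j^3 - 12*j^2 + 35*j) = (j - 6)/(j - 5)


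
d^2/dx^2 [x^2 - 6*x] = 2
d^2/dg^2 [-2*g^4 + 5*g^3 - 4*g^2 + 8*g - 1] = -24*g^2 + 30*g - 8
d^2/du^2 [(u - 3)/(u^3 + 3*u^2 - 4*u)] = 2*(3*u^5 - 9*u^4 - 59*u^3 - 45*u^2 + 108*u - 48)/(u^3*(u^6 + 9*u^5 + 15*u^4 - 45*u^3 - 60*u^2 + 144*u - 64))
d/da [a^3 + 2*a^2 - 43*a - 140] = 3*a^2 + 4*a - 43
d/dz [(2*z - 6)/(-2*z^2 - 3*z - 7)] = 4*(z^2 - 6*z - 8)/(4*z^4 + 12*z^3 + 37*z^2 + 42*z + 49)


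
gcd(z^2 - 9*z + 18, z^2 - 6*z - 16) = 1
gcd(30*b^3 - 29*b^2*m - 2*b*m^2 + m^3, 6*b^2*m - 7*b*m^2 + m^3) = 6*b^2 - 7*b*m + m^2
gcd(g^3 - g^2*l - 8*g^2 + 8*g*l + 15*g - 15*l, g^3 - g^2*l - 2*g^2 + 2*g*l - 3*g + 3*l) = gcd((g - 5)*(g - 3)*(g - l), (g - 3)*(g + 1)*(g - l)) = g^2 - g*l - 3*g + 3*l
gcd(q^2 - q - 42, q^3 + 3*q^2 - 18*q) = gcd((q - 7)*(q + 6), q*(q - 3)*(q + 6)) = q + 6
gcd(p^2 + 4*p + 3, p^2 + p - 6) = p + 3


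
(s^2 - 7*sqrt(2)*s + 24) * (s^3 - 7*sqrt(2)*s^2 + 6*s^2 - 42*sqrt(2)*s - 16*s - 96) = s^5 - 14*sqrt(2)*s^4 + 6*s^4 - 84*sqrt(2)*s^3 + 106*s^3 - 56*sqrt(2)*s^2 + 636*s^2 - 336*sqrt(2)*s - 384*s - 2304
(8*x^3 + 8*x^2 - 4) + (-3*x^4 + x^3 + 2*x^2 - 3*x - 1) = -3*x^4 + 9*x^3 + 10*x^2 - 3*x - 5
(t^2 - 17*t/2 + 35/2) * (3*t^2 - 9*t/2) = 3*t^4 - 30*t^3 + 363*t^2/4 - 315*t/4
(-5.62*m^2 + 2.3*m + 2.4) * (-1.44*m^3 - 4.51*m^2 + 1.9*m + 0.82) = 8.0928*m^5 + 22.0342*m^4 - 24.507*m^3 - 11.0624*m^2 + 6.446*m + 1.968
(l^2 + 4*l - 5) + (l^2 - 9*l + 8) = 2*l^2 - 5*l + 3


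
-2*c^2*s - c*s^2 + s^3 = s*(-2*c + s)*(c + s)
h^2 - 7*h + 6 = (h - 6)*(h - 1)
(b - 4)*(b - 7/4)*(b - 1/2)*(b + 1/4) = b^4 - 6*b^3 + 133*b^2/16 - 33*b/32 - 7/8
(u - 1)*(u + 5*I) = u^2 - u + 5*I*u - 5*I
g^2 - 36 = (g - 6)*(g + 6)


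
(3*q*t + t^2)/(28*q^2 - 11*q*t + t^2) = t*(3*q + t)/(28*q^2 - 11*q*t + t^2)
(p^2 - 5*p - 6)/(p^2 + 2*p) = (p^2 - 5*p - 6)/(p*(p + 2))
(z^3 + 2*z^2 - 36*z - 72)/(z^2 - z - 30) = (z^2 + 8*z + 12)/(z + 5)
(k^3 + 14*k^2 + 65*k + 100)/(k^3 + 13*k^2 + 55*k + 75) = (k + 4)/(k + 3)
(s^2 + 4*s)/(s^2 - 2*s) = (s + 4)/(s - 2)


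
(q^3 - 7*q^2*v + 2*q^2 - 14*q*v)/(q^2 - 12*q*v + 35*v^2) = q*(q + 2)/(q - 5*v)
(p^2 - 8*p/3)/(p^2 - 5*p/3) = (3*p - 8)/(3*p - 5)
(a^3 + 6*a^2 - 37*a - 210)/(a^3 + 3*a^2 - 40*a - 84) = (a + 5)/(a + 2)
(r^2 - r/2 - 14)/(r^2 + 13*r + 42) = (r^2 - r/2 - 14)/(r^2 + 13*r + 42)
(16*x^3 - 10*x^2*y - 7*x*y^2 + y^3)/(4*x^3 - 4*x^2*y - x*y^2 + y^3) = (8*x - y)/(2*x - y)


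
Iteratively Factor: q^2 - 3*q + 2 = (q - 2)*(q - 1)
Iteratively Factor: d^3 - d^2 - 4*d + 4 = (d - 1)*(d^2 - 4) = (d - 2)*(d - 1)*(d + 2)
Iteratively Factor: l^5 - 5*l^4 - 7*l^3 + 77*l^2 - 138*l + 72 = (l - 2)*(l^4 - 3*l^3 - 13*l^2 + 51*l - 36) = (l - 3)*(l - 2)*(l^3 - 13*l + 12) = (l - 3)*(l - 2)*(l - 1)*(l^2 + l - 12) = (l - 3)^2*(l - 2)*(l - 1)*(l + 4)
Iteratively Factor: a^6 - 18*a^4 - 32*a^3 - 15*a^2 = (a - 5)*(a^5 + 5*a^4 + 7*a^3 + 3*a^2) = a*(a - 5)*(a^4 + 5*a^3 + 7*a^2 + 3*a) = a*(a - 5)*(a + 1)*(a^3 + 4*a^2 + 3*a) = a*(a - 5)*(a + 1)*(a + 3)*(a^2 + a) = a^2*(a - 5)*(a + 1)*(a + 3)*(a + 1)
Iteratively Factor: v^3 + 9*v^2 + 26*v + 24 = (v + 3)*(v^2 + 6*v + 8) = (v + 3)*(v + 4)*(v + 2)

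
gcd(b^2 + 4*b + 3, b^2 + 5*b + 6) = b + 3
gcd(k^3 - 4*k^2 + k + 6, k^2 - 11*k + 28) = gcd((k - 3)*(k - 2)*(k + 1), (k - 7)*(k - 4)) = 1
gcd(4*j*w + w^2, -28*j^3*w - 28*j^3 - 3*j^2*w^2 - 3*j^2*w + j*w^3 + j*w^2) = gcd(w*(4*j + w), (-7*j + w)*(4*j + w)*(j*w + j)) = 4*j + w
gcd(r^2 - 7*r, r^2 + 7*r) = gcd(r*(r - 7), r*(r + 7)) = r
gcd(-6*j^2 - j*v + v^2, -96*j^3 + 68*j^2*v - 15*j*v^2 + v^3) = -3*j + v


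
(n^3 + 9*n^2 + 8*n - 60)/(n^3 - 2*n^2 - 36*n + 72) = (n + 5)/(n - 6)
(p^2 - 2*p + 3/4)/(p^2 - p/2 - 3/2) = (p - 1/2)/(p + 1)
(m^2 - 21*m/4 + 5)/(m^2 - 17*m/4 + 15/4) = (m - 4)/(m - 3)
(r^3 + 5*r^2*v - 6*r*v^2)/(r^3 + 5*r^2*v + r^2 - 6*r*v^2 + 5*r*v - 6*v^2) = r/(r + 1)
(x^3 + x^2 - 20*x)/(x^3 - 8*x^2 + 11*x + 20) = x*(x + 5)/(x^2 - 4*x - 5)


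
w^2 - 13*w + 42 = (w - 7)*(w - 6)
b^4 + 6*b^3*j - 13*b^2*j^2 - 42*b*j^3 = b*(b - 3*j)*(b + 2*j)*(b + 7*j)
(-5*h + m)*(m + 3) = -5*h*m - 15*h + m^2 + 3*m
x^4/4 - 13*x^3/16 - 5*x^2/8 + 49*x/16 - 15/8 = (x/4 + 1/2)*(x - 3)*(x - 5/4)*(x - 1)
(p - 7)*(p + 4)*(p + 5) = p^3 + 2*p^2 - 43*p - 140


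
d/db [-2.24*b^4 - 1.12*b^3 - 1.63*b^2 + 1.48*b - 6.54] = -8.96*b^3 - 3.36*b^2 - 3.26*b + 1.48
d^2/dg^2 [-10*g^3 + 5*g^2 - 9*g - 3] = 10 - 60*g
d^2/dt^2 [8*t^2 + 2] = 16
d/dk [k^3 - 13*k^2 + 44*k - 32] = 3*k^2 - 26*k + 44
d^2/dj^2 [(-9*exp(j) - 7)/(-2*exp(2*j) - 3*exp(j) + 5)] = (36*exp(4*j) + 58*exp(3*j) + 666*exp(2*j) + 478*exp(j) + 330)*exp(j)/(8*exp(6*j) + 36*exp(5*j) - 6*exp(4*j) - 153*exp(3*j) + 15*exp(2*j) + 225*exp(j) - 125)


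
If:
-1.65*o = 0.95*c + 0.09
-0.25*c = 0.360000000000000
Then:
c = -1.44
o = 0.77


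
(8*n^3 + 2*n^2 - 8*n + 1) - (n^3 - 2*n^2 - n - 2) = 7*n^3 + 4*n^2 - 7*n + 3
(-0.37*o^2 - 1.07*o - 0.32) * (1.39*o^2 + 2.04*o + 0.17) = -0.5143*o^4 - 2.2421*o^3 - 2.6905*o^2 - 0.8347*o - 0.0544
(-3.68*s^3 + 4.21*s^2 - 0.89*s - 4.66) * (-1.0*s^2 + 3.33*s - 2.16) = 3.68*s^5 - 16.4644*s^4 + 22.8581*s^3 - 7.3973*s^2 - 13.5954*s + 10.0656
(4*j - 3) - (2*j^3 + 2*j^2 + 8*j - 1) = -2*j^3 - 2*j^2 - 4*j - 2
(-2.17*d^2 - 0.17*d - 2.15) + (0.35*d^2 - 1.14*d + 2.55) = -1.82*d^2 - 1.31*d + 0.4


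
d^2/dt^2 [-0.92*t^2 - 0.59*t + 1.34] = -1.84000000000000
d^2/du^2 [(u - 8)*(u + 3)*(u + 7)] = 6*u + 4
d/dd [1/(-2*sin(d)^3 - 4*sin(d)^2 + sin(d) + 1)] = (6*sin(d)^2 + 8*sin(d) - 1)*cos(d)/(2*sin(d)^3 + 4*sin(d)^2 - sin(d) - 1)^2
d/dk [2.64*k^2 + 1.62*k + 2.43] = 5.28*k + 1.62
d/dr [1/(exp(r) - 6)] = -exp(r)/(exp(r) - 6)^2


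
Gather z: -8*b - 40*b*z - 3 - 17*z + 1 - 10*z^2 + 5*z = -8*b - 10*z^2 + z*(-40*b - 12) - 2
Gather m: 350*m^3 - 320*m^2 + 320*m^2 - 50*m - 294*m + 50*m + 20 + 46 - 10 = 350*m^3 - 294*m + 56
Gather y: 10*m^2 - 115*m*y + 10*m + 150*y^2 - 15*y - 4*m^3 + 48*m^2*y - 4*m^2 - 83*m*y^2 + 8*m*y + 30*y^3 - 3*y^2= -4*m^3 + 6*m^2 + 10*m + 30*y^3 + y^2*(147 - 83*m) + y*(48*m^2 - 107*m - 15)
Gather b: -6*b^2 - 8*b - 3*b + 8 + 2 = -6*b^2 - 11*b + 10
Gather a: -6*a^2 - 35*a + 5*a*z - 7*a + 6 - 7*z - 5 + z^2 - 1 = -6*a^2 + a*(5*z - 42) + z^2 - 7*z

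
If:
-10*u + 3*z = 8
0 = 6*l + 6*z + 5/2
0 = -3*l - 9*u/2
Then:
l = 111/44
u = -37/22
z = -97/33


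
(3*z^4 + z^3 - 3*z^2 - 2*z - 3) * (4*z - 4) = 12*z^5 - 8*z^4 - 16*z^3 + 4*z^2 - 4*z + 12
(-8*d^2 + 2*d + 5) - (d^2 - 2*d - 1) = -9*d^2 + 4*d + 6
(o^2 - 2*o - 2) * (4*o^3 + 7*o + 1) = 4*o^5 - 8*o^4 - o^3 - 13*o^2 - 16*o - 2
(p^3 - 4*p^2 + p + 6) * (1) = p^3 - 4*p^2 + p + 6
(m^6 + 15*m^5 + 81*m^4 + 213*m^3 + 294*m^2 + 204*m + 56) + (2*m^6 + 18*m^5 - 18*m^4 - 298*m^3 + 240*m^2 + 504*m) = 3*m^6 + 33*m^5 + 63*m^4 - 85*m^3 + 534*m^2 + 708*m + 56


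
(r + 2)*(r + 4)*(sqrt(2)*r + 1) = sqrt(2)*r^3 + r^2 + 6*sqrt(2)*r^2 + 6*r + 8*sqrt(2)*r + 8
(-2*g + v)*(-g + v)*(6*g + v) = 12*g^3 - 16*g^2*v + 3*g*v^2 + v^3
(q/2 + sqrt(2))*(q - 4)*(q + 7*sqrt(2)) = q^3/2 - 2*q^2 + 9*sqrt(2)*q^2/2 - 18*sqrt(2)*q + 14*q - 56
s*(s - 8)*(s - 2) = s^3 - 10*s^2 + 16*s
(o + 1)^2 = o^2 + 2*o + 1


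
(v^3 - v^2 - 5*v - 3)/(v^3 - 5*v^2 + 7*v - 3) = (v^2 + 2*v + 1)/(v^2 - 2*v + 1)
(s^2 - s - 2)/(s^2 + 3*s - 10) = (s + 1)/(s + 5)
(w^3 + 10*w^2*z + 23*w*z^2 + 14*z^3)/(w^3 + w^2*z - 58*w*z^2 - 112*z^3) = (-w - z)/(-w + 8*z)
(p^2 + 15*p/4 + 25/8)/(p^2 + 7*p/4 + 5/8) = (2*p + 5)/(2*p + 1)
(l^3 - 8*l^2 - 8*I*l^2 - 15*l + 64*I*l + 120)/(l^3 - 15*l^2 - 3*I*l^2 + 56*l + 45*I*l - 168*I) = (l - 5*I)/(l - 7)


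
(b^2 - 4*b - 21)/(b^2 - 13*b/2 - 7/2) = 2*(b + 3)/(2*b + 1)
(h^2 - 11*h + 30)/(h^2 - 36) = (h - 5)/(h + 6)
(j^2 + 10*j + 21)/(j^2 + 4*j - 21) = (j + 3)/(j - 3)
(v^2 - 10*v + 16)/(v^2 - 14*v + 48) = (v - 2)/(v - 6)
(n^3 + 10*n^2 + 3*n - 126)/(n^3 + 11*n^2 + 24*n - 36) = (n^2 + 4*n - 21)/(n^2 + 5*n - 6)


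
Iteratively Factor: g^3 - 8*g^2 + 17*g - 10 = (g - 5)*(g^2 - 3*g + 2) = (g - 5)*(g - 2)*(g - 1)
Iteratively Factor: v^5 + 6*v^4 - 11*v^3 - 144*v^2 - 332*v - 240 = (v + 2)*(v^4 + 4*v^3 - 19*v^2 - 106*v - 120) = (v - 5)*(v + 2)*(v^3 + 9*v^2 + 26*v + 24) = (v - 5)*(v + 2)*(v + 4)*(v^2 + 5*v + 6) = (v - 5)*(v + 2)*(v + 3)*(v + 4)*(v + 2)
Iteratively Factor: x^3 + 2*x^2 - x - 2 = (x + 2)*(x^2 - 1) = (x - 1)*(x + 2)*(x + 1)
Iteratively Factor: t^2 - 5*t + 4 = (t - 1)*(t - 4)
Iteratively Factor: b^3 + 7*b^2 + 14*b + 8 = (b + 1)*(b^2 + 6*b + 8) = (b + 1)*(b + 2)*(b + 4)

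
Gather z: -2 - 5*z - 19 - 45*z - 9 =-50*z - 30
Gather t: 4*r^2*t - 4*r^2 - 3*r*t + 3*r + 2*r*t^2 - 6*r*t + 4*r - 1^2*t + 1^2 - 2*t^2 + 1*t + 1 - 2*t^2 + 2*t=-4*r^2 + 7*r + t^2*(2*r - 4) + t*(4*r^2 - 9*r + 2) + 2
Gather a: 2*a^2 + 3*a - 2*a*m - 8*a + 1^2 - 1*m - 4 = 2*a^2 + a*(-2*m - 5) - m - 3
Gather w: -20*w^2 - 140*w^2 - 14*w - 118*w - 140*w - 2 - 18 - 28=-160*w^2 - 272*w - 48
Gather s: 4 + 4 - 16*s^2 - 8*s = -16*s^2 - 8*s + 8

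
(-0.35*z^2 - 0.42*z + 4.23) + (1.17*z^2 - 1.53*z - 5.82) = 0.82*z^2 - 1.95*z - 1.59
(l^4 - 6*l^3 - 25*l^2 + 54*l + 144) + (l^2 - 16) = l^4 - 6*l^3 - 24*l^2 + 54*l + 128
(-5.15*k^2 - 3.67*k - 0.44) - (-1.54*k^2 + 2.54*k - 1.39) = -3.61*k^2 - 6.21*k + 0.95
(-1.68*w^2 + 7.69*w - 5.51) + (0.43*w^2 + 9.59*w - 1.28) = -1.25*w^2 + 17.28*w - 6.79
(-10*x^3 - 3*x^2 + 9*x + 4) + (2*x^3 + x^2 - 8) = -8*x^3 - 2*x^2 + 9*x - 4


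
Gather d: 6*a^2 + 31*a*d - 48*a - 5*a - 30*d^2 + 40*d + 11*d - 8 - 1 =6*a^2 - 53*a - 30*d^2 + d*(31*a + 51) - 9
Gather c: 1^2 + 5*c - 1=5*c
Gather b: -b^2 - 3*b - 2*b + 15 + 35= -b^2 - 5*b + 50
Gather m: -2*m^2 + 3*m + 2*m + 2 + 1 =-2*m^2 + 5*m + 3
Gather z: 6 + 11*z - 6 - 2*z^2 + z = -2*z^2 + 12*z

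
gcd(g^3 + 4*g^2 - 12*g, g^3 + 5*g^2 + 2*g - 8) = 1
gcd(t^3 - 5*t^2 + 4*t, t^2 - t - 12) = t - 4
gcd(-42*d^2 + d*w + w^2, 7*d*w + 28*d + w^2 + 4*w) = 7*d + w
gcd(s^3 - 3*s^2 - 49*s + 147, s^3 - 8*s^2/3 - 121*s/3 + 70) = s - 7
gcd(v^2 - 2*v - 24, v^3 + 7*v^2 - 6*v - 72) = v + 4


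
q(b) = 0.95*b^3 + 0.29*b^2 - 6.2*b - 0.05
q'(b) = 2.85*b^2 + 0.58*b - 6.2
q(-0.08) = 0.45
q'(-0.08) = -6.23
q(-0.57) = 3.40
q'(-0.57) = -5.60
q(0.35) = -2.14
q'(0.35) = -5.65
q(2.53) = 1.50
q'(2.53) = 13.51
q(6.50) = 232.80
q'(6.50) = 117.98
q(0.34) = -2.09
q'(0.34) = -5.67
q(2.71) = 4.19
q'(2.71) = 16.30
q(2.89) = 7.38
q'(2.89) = 19.28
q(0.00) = -0.05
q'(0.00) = -6.20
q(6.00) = 178.39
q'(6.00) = 99.88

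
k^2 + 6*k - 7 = (k - 1)*(k + 7)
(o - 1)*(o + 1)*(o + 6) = o^3 + 6*o^2 - o - 6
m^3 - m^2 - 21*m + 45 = (m - 3)^2*(m + 5)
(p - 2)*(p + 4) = p^2 + 2*p - 8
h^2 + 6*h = h*(h + 6)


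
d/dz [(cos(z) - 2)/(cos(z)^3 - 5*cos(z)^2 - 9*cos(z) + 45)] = (43*cos(z) - 11*cos(2*z) + cos(3*z) - 65)*sin(z)/(2*(cos(z)^3 - 5*cos(z)^2 - 9*cos(z) + 45)^2)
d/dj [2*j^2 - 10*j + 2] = 4*j - 10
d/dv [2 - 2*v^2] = -4*v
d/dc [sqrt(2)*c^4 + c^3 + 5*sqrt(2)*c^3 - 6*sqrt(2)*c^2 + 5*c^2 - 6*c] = 4*sqrt(2)*c^3 + 3*c^2 + 15*sqrt(2)*c^2 - 12*sqrt(2)*c + 10*c - 6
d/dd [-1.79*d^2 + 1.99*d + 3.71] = 1.99 - 3.58*d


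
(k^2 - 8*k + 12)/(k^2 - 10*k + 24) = (k - 2)/(k - 4)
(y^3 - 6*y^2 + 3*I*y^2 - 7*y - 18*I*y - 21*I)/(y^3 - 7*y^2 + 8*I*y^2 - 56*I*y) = (y^2 + y*(1 + 3*I) + 3*I)/(y*(y + 8*I))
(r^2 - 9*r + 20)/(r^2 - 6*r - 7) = (-r^2 + 9*r - 20)/(-r^2 + 6*r + 7)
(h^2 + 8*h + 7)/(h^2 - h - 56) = (h + 1)/(h - 8)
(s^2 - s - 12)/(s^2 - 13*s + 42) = (s^2 - s - 12)/(s^2 - 13*s + 42)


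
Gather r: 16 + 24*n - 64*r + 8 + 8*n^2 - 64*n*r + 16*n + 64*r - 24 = 8*n^2 - 64*n*r + 40*n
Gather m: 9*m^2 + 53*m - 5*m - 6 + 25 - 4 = 9*m^2 + 48*m + 15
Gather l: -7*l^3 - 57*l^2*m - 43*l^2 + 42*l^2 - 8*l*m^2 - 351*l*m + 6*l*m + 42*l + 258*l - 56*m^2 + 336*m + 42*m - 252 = -7*l^3 + l^2*(-57*m - 1) + l*(-8*m^2 - 345*m + 300) - 56*m^2 + 378*m - 252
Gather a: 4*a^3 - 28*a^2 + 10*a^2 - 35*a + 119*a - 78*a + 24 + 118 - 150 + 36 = 4*a^3 - 18*a^2 + 6*a + 28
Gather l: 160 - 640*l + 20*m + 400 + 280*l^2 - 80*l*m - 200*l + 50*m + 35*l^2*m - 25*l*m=l^2*(35*m + 280) + l*(-105*m - 840) + 70*m + 560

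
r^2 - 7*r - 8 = (r - 8)*(r + 1)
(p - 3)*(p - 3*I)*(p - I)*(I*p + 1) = I*p^4 + 5*p^3 - 3*I*p^3 - 15*p^2 - 7*I*p^2 - 3*p + 21*I*p + 9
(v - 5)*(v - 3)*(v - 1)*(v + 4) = v^4 - 5*v^3 - 13*v^2 + 77*v - 60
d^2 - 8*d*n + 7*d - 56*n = (d + 7)*(d - 8*n)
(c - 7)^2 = c^2 - 14*c + 49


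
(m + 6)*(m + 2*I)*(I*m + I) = I*m^3 - 2*m^2 + 7*I*m^2 - 14*m + 6*I*m - 12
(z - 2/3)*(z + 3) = z^2 + 7*z/3 - 2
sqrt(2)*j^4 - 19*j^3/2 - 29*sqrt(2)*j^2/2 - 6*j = j*(j - 6*sqrt(2))*(j + sqrt(2))*(sqrt(2)*j + 1/2)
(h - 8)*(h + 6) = h^2 - 2*h - 48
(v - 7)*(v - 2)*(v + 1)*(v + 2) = v^4 - 6*v^3 - 11*v^2 + 24*v + 28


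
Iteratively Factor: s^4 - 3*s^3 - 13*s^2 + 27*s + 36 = (s - 4)*(s^3 + s^2 - 9*s - 9) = (s - 4)*(s + 1)*(s^2 - 9) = (s - 4)*(s - 3)*(s + 1)*(s + 3)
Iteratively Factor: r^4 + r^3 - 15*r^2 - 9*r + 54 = (r + 3)*(r^3 - 2*r^2 - 9*r + 18) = (r - 3)*(r + 3)*(r^2 + r - 6) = (r - 3)*(r - 2)*(r + 3)*(r + 3)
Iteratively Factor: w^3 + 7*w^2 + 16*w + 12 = (w + 3)*(w^2 + 4*w + 4) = (w + 2)*(w + 3)*(w + 2)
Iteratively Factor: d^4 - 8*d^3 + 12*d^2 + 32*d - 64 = (d - 4)*(d^3 - 4*d^2 - 4*d + 16) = (d - 4)*(d - 2)*(d^2 - 2*d - 8) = (d - 4)^2*(d - 2)*(d + 2)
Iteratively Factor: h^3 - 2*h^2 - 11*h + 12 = (h - 4)*(h^2 + 2*h - 3) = (h - 4)*(h + 3)*(h - 1)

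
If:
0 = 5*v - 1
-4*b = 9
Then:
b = -9/4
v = 1/5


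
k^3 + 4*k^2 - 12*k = k*(k - 2)*(k + 6)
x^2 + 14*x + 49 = (x + 7)^2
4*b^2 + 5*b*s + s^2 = (b + s)*(4*b + s)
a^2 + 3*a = a*(a + 3)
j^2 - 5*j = j*(j - 5)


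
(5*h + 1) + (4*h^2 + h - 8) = 4*h^2 + 6*h - 7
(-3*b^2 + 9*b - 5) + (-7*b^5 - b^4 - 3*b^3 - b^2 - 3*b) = -7*b^5 - b^4 - 3*b^3 - 4*b^2 + 6*b - 5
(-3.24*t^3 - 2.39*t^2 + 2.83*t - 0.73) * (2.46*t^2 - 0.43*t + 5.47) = -7.9704*t^5 - 4.4862*t^4 - 9.7333*t^3 - 16.086*t^2 + 15.794*t - 3.9931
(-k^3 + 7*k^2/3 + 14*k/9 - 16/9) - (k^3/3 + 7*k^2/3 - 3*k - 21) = -4*k^3/3 + 41*k/9 + 173/9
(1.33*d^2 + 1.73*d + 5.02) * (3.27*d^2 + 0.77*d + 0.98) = 4.3491*d^4 + 6.6812*d^3 + 19.0509*d^2 + 5.5608*d + 4.9196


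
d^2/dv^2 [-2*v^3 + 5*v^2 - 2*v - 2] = 10 - 12*v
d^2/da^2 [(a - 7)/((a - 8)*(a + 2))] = 2*(a^3 - 21*a^2 + 174*a - 460)/(a^6 - 18*a^5 + 60*a^4 + 360*a^3 - 960*a^2 - 4608*a - 4096)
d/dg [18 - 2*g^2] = -4*g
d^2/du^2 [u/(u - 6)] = 12/(u - 6)^3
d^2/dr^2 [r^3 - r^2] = 6*r - 2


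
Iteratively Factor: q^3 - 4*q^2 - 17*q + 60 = (q + 4)*(q^2 - 8*q + 15) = (q - 3)*(q + 4)*(q - 5)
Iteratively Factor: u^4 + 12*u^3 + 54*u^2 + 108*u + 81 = (u + 3)*(u^3 + 9*u^2 + 27*u + 27) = (u + 3)^2*(u^2 + 6*u + 9) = (u + 3)^3*(u + 3)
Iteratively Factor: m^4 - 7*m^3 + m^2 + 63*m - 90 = (m + 3)*(m^3 - 10*m^2 + 31*m - 30) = (m - 3)*(m + 3)*(m^2 - 7*m + 10) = (m - 3)*(m - 2)*(m + 3)*(m - 5)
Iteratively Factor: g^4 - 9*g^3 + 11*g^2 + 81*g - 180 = (g - 5)*(g^3 - 4*g^2 - 9*g + 36) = (g - 5)*(g - 4)*(g^2 - 9) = (g - 5)*(g - 4)*(g + 3)*(g - 3)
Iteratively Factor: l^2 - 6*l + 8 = (l - 2)*(l - 4)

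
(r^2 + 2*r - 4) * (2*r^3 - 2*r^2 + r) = 2*r^5 + 2*r^4 - 11*r^3 + 10*r^2 - 4*r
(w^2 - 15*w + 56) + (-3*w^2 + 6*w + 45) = -2*w^2 - 9*w + 101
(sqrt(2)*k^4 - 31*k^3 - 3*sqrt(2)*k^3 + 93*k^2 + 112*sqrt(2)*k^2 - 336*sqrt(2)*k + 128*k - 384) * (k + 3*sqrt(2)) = sqrt(2)*k^5 - 25*k^4 - 3*sqrt(2)*k^4 + 19*sqrt(2)*k^3 + 75*k^3 - 57*sqrt(2)*k^2 + 800*k^2 - 2400*k + 384*sqrt(2)*k - 1152*sqrt(2)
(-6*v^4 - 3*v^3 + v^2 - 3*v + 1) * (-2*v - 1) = 12*v^5 + 12*v^4 + v^3 + 5*v^2 + v - 1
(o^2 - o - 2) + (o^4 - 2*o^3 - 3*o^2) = o^4 - 2*o^3 - 2*o^2 - o - 2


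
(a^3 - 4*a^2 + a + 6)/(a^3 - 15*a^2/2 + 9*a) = 2*(a^3 - 4*a^2 + a + 6)/(a*(2*a^2 - 15*a + 18))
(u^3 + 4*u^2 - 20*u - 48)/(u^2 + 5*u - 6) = (u^2 - 2*u - 8)/(u - 1)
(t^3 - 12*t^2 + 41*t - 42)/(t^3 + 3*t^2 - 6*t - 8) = (t^2 - 10*t + 21)/(t^2 + 5*t + 4)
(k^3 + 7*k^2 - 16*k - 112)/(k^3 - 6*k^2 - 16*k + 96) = (k + 7)/(k - 6)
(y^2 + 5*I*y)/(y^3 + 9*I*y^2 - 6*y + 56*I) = y*(y + 5*I)/(y^3 + 9*I*y^2 - 6*y + 56*I)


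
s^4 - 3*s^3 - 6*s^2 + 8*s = s*(s - 4)*(s - 1)*(s + 2)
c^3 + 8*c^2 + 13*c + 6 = (c + 1)^2*(c + 6)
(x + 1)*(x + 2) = x^2 + 3*x + 2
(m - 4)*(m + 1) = m^2 - 3*m - 4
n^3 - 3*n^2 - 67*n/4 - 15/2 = (n - 6)*(n + 1/2)*(n + 5/2)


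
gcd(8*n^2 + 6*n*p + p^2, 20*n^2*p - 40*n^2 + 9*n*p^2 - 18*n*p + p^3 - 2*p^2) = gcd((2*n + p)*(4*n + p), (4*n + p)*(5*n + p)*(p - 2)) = 4*n + p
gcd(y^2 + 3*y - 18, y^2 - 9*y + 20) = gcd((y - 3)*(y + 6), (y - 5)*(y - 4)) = 1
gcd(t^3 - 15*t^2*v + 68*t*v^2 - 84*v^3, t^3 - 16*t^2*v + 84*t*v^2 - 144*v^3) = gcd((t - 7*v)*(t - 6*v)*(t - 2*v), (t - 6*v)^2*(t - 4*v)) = t - 6*v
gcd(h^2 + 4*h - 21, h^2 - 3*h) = h - 3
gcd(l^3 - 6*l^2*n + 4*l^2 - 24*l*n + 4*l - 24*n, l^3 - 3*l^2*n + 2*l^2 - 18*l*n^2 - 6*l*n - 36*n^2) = l^2 - 6*l*n + 2*l - 12*n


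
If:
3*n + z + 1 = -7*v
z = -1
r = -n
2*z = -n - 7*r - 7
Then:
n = 5/6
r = -5/6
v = -5/14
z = -1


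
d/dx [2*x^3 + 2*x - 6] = 6*x^2 + 2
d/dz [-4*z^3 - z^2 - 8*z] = -12*z^2 - 2*z - 8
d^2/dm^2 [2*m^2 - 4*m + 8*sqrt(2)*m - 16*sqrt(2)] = 4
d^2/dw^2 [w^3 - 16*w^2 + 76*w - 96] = 6*w - 32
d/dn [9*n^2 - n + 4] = 18*n - 1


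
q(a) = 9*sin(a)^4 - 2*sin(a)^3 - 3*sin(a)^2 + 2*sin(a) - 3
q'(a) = 36*sin(a)^3*cos(a) - 6*sin(a)^2*cos(a) - 6*sin(a)*cos(a) + 2*cos(a)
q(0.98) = -0.27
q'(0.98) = 7.52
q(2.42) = -1.85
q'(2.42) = -4.35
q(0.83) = -1.29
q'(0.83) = 5.92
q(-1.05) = -0.59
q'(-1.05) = -10.35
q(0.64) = -2.16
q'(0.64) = 3.16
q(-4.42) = 1.97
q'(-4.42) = -6.45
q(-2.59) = -3.91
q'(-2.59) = 1.43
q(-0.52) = -3.94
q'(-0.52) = -0.80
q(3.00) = -2.78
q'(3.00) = -1.12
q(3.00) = -2.78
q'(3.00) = -1.12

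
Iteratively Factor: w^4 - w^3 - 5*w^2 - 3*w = (w)*(w^3 - w^2 - 5*w - 3) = w*(w - 3)*(w^2 + 2*w + 1) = w*(w - 3)*(w + 1)*(w + 1)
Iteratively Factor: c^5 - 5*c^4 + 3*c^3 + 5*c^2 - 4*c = (c - 4)*(c^4 - c^3 - c^2 + c) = (c - 4)*(c - 1)*(c^3 - c) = (c - 4)*(c - 1)^2*(c^2 + c) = (c - 4)*(c - 1)^2*(c + 1)*(c)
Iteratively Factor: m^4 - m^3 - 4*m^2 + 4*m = (m - 1)*(m^3 - 4*m) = (m - 2)*(m - 1)*(m^2 + 2*m) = (m - 2)*(m - 1)*(m + 2)*(m)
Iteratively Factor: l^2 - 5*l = (l - 5)*(l)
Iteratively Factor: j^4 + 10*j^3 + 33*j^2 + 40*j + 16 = (j + 4)*(j^3 + 6*j^2 + 9*j + 4) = (j + 1)*(j + 4)*(j^2 + 5*j + 4) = (j + 1)*(j + 4)^2*(j + 1)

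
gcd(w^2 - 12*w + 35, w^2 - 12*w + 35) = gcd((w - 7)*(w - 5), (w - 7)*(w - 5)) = w^2 - 12*w + 35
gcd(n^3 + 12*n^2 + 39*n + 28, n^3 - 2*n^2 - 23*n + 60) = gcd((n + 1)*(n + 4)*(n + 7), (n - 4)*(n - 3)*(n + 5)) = 1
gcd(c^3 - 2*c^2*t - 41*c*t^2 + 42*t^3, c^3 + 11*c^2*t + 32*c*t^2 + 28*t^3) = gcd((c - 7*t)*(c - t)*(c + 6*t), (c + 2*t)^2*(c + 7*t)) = 1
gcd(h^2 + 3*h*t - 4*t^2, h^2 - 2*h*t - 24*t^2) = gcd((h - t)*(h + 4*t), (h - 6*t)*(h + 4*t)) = h + 4*t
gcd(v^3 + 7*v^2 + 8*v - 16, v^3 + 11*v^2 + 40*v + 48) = v^2 + 8*v + 16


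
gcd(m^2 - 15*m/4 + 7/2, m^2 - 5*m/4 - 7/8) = m - 7/4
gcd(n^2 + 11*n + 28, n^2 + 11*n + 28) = n^2 + 11*n + 28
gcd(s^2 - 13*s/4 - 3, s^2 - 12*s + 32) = s - 4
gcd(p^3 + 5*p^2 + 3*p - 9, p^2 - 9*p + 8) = p - 1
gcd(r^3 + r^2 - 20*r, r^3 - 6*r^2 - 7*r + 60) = r - 4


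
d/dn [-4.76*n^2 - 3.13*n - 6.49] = -9.52*n - 3.13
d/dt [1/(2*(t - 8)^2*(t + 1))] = -(t/2 + 1/2)*(3*t - 6)/((t - 8)^3*(t + 1)^3)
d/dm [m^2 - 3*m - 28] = 2*m - 3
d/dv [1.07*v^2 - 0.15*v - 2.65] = 2.14*v - 0.15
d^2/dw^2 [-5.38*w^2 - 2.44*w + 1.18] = -10.7600000000000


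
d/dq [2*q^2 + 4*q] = 4*q + 4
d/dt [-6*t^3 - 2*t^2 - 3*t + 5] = -18*t^2 - 4*t - 3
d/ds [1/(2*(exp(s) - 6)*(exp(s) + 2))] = (2 - exp(s))*exp(s)/(exp(4*s) - 8*exp(3*s) - 8*exp(2*s) + 96*exp(s) + 144)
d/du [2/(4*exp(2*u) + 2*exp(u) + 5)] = (-16*exp(u) - 4)*exp(u)/(4*exp(2*u) + 2*exp(u) + 5)^2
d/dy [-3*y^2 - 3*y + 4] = -6*y - 3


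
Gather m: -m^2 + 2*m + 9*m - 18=-m^2 + 11*m - 18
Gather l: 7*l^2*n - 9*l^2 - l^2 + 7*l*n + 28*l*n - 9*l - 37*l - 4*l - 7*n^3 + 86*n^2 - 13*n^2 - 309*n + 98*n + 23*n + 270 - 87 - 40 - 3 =l^2*(7*n - 10) + l*(35*n - 50) - 7*n^3 + 73*n^2 - 188*n + 140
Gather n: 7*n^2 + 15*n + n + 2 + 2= 7*n^2 + 16*n + 4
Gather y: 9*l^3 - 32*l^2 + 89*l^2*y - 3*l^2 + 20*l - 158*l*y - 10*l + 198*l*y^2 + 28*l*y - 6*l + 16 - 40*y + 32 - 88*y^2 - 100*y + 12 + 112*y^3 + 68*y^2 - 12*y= 9*l^3 - 35*l^2 + 4*l + 112*y^3 + y^2*(198*l - 20) + y*(89*l^2 - 130*l - 152) + 60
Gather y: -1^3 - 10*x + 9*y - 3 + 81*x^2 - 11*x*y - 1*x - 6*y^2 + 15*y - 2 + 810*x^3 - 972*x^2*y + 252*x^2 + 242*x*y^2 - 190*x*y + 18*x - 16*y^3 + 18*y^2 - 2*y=810*x^3 + 333*x^2 + 7*x - 16*y^3 + y^2*(242*x + 12) + y*(-972*x^2 - 201*x + 22) - 6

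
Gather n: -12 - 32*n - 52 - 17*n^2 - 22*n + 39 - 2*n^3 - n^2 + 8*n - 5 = -2*n^3 - 18*n^2 - 46*n - 30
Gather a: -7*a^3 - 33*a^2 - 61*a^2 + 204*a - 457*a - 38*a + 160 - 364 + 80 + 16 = -7*a^3 - 94*a^2 - 291*a - 108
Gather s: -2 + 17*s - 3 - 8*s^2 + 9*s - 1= -8*s^2 + 26*s - 6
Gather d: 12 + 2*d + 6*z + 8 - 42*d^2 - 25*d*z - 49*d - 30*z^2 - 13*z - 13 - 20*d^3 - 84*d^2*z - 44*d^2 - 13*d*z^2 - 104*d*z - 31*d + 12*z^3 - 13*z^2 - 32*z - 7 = -20*d^3 + d^2*(-84*z - 86) + d*(-13*z^2 - 129*z - 78) + 12*z^3 - 43*z^2 - 39*z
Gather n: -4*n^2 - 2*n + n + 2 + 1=-4*n^2 - n + 3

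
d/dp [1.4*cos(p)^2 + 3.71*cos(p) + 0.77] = -(2.8*cos(p) + 3.71)*sin(p)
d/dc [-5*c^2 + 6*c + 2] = 6 - 10*c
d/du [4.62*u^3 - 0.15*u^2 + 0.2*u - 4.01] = 13.86*u^2 - 0.3*u + 0.2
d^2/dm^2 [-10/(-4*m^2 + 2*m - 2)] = 10*(-4*m^2 + 2*m + (4*m - 1)^2 - 2)/(2*m^2 - m + 1)^3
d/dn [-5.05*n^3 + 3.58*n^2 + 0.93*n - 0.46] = -15.15*n^2 + 7.16*n + 0.93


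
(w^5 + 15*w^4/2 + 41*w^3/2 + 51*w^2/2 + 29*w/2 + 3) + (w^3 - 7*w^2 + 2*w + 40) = w^5 + 15*w^4/2 + 43*w^3/2 + 37*w^2/2 + 33*w/2 + 43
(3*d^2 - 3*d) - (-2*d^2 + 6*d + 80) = 5*d^2 - 9*d - 80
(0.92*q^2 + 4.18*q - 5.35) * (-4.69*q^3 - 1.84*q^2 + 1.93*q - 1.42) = -4.3148*q^5 - 21.297*q^4 + 19.1759*q^3 + 16.605*q^2 - 16.2611*q + 7.597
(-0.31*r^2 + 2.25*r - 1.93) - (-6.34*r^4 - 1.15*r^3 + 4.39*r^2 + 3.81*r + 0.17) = 6.34*r^4 + 1.15*r^3 - 4.7*r^2 - 1.56*r - 2.1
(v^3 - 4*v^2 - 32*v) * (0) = 0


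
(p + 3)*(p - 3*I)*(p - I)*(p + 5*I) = p^4 + 3*p^3 + I*p^3 + 17*p^2 + 3*I*p^2 + 51*p - 15*I*p - 45*I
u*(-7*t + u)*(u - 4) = -7*t*u^2 + 28*t*u + u^3 - 4*u^2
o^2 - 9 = (o - 3)*(o + 3)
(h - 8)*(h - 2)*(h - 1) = h^3 - 11*h^2 + 26*h - 16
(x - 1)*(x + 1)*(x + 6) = x^3 + 6*x^2 - x - 6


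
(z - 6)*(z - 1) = z^2 - 7*z + 6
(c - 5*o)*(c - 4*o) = c^2 - 9*c*o + 20*o^2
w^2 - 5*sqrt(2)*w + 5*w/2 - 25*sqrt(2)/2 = (w + 5/2)*(w - 5*sqrt(2))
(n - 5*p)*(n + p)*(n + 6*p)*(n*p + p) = n^4*p + 2*n^3*p^2 + n^3*p - 29*n^2*p^3 + 2*n^2*p^2 - 30*n*p^4 - 29*n*p^3 - 30*p^4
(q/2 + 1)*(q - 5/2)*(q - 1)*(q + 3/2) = q^4/2 - 27*q^2/8 - 7*q/8 + 15/4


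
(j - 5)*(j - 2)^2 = j^3 - 9*j^2 + 24*j - 20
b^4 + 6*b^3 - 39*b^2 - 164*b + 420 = (b - 5)*(b - 2)*(b + 6)*(b + 7)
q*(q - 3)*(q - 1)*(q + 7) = q^4 + 3*q^3 - 25*q^2 + 21*q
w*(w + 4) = w^2 + 4*w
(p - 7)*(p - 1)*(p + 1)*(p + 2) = p^4 - 5*p^3 - 15*p^2 + 5*p + 14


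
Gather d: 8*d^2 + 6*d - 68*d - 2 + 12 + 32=8*d^2 - 62*d + 42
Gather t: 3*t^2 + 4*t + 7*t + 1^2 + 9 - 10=3*t^2 + 11*t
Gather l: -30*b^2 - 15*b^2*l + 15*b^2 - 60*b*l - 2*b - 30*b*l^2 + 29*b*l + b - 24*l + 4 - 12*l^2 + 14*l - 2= -15*b^2 - b + l^2*(-30*b - 12) + l*(-15*b^2 - 31*b - 10) + 2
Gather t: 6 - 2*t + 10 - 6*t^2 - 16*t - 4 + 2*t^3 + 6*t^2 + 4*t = 2*t^3 - 14*t + 12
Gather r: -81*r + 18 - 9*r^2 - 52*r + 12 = -9*r^2 - 133*r + 30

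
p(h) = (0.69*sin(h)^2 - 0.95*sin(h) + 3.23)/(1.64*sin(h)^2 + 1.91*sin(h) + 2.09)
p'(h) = (-3.28*sin(h)*cos(h) - 1.91*cos(h))*(0.69*sin(h)^2 - 0.95*sin(h) + 3.23)/(1.64*sin(h)^2 + 1.91*sin(h) + 2.09)^2 + (1.38*sin(h)*cos(h) - 0.95*cos(h))/(1.64*sin(h)^2 + 1.91*sin(h) + 2.09)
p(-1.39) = 2.69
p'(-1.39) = 0.12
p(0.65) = 0.76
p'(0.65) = -0.63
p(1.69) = 0.53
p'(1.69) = 0.05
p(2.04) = 0.58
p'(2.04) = 0.22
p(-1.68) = 2.68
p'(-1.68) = -0.08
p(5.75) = 2.52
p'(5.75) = -1.26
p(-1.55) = 2.68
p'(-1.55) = 0.02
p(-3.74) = 0.79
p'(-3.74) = 0.70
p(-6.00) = 1.10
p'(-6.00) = -1.28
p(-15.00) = 2.69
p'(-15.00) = 0.62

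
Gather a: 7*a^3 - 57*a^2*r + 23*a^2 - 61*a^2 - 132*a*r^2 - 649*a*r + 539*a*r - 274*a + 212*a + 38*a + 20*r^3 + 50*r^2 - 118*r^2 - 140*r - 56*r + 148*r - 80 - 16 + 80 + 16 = 7*a^3 + a^2*(-57*r - 38) + a*(-132*r^2 - 110*r - 24) + 20*r^3 - 68*r^2 - 48*r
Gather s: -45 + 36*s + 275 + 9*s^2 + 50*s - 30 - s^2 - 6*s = 8*s^2 + 80*s + 200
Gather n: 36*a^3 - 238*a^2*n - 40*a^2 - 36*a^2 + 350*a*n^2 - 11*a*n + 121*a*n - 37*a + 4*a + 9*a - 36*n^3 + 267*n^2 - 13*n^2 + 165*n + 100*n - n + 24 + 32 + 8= 36*a^3 - 76*a^2 - 24*a - 36*n^3 + n^2*(350*a + 254) + n*(-238*a^2 + 110*a + 264) + 64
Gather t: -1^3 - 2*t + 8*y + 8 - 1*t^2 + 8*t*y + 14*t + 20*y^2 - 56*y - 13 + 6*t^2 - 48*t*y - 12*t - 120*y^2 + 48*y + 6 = 5*t^2 - 40*t*y - 100*y^2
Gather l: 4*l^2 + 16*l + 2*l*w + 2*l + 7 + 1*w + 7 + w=4*l^2 + l*(2*w + 18) + 2*w + 14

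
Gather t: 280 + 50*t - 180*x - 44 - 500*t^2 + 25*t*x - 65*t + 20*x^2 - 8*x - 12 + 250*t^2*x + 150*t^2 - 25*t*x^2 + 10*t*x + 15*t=t^2*(250*x - 350) + t*(-25*x^2 + 35*x) + 20*x^2 - 188*x + 224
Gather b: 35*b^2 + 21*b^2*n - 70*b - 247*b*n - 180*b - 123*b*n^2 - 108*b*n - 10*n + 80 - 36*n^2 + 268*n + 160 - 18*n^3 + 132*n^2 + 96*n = b^2*(21*n + 35) + b*(-123*n^2 - 355*n - 250) - 18*n^3 + 96*n^2 + 354*n + 240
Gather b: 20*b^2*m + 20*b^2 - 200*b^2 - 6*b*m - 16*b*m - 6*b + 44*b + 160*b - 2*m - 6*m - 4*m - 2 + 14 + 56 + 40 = b^2*(20*m - 180) + b*(198 - 22*m) - 12*m + 108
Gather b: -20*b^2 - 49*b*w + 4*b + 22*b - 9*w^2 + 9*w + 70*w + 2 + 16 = -20*b^2 + b*(26 - 49*w) - 9*w^2 + 79*w + 18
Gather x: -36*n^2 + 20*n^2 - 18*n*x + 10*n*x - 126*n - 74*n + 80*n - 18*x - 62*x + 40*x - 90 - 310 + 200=-16*n^2 - 120*n + x*(-8*n - 40) - 200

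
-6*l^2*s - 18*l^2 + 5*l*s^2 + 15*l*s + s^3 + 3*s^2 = (-l + s)*(6*l + s)*(s + 3)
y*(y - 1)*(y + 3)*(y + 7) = y^4 + 9*y^3 + 11*y^2 - 21*y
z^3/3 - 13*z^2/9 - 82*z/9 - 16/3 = (z/3 + 1)*(z - 8)*(z + 2/3)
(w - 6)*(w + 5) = w^2 - w - 30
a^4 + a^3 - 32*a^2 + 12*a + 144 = (a - 4)*(a - 3)*(a + 2)*(a + 6)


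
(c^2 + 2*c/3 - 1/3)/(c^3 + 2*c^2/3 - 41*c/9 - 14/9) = 3*(3*c^2 + 2*c - 1)/(9*c^3 + 6*c^2 - 41*c - 14)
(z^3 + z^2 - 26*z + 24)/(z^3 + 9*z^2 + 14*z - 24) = (z - 4)/(z + 4)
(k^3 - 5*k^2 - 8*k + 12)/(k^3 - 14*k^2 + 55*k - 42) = (k + 2)/(k - 7)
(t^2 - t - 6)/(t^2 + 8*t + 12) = (t - 3)/(t + 6)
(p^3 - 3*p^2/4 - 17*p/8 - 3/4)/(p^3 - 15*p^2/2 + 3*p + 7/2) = (4*p^2 - 5*p - 6)/(4*(p^2 - 8*p + 7))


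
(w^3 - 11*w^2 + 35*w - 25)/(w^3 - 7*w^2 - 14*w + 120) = (w^2 - 6*w + 5)/(w^2 - 2*w - 24)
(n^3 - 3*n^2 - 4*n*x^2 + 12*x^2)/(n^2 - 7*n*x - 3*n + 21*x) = (-n^2 + 4*x^2)/(-n + 7*x)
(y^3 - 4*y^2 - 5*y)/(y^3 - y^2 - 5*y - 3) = y*(y - 5)/(y^2 - 2*y - 3)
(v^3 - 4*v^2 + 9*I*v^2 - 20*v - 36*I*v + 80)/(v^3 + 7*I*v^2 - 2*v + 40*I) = (v - 4)/(v - 2*I)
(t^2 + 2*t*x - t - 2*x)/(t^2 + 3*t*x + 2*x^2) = (t - 1)/(t + x)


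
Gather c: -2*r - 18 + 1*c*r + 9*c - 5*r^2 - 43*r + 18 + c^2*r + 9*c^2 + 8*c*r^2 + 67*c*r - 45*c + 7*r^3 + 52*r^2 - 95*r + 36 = c^2*(r + 9) + c*(8*r^2 + 68*r - 36) + 7*r^3 + 47*r^2 - 140*r + 36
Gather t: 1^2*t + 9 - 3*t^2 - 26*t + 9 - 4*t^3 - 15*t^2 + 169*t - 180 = -4*t^3 - 18*t^2 + 144*t - 162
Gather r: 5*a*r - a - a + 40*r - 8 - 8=-2*a + r*(5*a + 40) - 16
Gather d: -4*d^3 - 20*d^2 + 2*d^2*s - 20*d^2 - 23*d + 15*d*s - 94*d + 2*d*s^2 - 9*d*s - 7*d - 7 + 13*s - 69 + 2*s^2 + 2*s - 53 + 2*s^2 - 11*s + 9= -4*d^3 + d^2*(2*s - 40) + d*(2*s^2 + 6*s - 124) + 4*s^2 + 4*s - 120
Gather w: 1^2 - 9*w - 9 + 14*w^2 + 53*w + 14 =14*w^2 + 44*w + 6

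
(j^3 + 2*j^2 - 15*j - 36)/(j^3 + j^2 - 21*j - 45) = (j - 4)/(j - 5)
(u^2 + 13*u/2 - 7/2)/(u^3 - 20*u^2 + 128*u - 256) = (2*u^2 + 13*u - 7)/(2*(u^3 - 20*u^2 + 128*u - 256))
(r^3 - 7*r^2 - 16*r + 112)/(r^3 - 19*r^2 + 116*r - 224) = (r + 4)/(r - 8)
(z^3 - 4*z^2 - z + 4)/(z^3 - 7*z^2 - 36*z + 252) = (z^3 - 4*z^2 - z + 4)/(z^3 - 7*z^2 - 36*z + 252)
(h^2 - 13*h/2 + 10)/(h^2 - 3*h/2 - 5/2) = (h - 4)/(h + 1)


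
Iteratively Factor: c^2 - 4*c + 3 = (c - 1)*(c - 3)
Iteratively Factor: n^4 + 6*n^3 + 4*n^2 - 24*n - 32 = (n + 4)*(n^3 + 2*n^2 - 4*n - 8) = (n - 2)*(n + 4)*(n^2 + 4*n + 4) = (n - 2)*(n + 2)*(n + 4)*(n + 2)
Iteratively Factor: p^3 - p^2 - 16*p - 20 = (p + 2)*(p^2 - 3*p - 10) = (p + 2)^2*(p - 5)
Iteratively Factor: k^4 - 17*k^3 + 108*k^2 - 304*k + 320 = (k - 4)*(k^3 - 13*k^2 + 56*k - 80) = (k - 4)^2*(k^2 - 9*k + 20) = (k - 5)*(k - 4)^2*(k - 4)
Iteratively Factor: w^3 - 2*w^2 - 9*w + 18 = (w + 3)*(w^2 - 5*w + 6) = (w - 3)*(w + 3)*(w - 2)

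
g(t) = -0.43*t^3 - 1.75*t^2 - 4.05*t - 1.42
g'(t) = -1.29*t^2 - 3.5*t - 4.05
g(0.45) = -3.64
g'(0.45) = -5.89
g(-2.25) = 3.73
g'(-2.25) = -2.71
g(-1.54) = 2.24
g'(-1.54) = -1.72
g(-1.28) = 1.80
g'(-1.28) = -1.68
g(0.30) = -2.80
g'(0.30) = -5.22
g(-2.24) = 3.70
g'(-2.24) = -2.68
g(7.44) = -305.51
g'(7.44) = -101.50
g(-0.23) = -0.58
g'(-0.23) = -3.31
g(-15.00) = 1116.83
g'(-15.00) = -241.80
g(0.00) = -1.42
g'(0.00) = -4.05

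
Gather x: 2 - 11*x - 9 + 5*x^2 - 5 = 5*x^2 - 11*x - 12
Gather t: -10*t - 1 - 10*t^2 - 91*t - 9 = -10*t^2 - 101*t - 10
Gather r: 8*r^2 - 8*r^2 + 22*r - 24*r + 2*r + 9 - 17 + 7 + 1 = 0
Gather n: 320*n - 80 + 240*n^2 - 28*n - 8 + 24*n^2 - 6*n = 264*n^2 + 286*n - 88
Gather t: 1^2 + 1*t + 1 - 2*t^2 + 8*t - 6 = -2*t^2 + 9*t - 4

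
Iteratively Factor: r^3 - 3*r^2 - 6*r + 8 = (r + 2)*(r^2 - 5*r + 4) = (r - 4)*(r + 2)*(r - 1)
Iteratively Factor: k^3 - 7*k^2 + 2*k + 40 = (k - 5)*(k^2 - 2*k - 8) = (k - 5)*(k - 4)*(k + 2)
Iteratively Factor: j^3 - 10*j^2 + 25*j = (j - 5)*(j^2 - 5*j) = (j - 5)^2*(j)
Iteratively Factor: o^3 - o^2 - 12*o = (o - 4)*(o^2 + 3*o) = (o - 4)*(o + 3)*(o)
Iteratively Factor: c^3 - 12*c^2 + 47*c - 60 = (c - 3)*(c^2 - 9*c + 20) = (c - 5)*(c - 3)*(c - 4)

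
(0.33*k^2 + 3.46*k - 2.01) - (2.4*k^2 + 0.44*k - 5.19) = -2.07*k^2 + 3.02*k + 3.18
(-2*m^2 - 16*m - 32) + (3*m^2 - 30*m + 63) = m^2 - 46*m + 31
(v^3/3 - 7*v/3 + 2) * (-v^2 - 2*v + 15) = -v^5/3 - 2*v^4/3 + 22*v^3/3 + 8*v^2/3 - 39*v + 30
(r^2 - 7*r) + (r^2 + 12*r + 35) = 2*r^2 + 5*r + 35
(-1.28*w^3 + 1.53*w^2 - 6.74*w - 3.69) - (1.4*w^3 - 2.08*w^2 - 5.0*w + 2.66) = -2.68*w^3 + 3.61*w^2 - 1.74*w - 6.35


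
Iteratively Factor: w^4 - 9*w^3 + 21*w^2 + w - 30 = (w - 5)*(w^3 - 4*w^2 + w + 6) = (w - 5)*(w - 3)*(w^2 - w - 2) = (w - 5)*(w - 3)*(w - 2)*(w + 1)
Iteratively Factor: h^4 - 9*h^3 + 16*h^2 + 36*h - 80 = (h + 2)*(h^3 - 11*h^2 + 38*h - 40) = (h - 5)*(h + 2)*(h^2 - 6*h + 8) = (h - 5)*(h - 4)*(h + 2)*(h - 2)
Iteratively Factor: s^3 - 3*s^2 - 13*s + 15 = (s - 5)*(s^2 + 2*s - 3) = (s - 5)*(s - 1)*(s + 3)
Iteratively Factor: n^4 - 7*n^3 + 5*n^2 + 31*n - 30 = (n - 3)*(n^3 - 4*n^2 - 7*n + 10) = (n - 5)*(n - 3)*(n^2 + n - 2) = (n - 5)*(n - 3)*(n - 1)*(n + 2)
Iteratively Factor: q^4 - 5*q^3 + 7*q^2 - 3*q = (q - 3)*(q^3 - 2*q^2 + q) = q*(q - 3)*(q^2 - 2*q + 1) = q*(q - 3)*(q - 1)*(q - 1)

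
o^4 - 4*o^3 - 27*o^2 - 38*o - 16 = (o - 8)*(o + 1)^2*(o + 2)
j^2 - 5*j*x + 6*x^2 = (j - 3*x)*(j - 2*x)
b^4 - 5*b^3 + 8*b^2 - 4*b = b*(b - 2)^2*(b - 1)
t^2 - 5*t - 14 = (t - 7)*(t + 2)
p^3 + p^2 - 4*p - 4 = (p - 2)*(p + 1)*(p + 2)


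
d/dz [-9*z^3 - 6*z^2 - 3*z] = -27*z^2 - 12*z - 3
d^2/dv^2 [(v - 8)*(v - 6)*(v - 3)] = 6*v - 34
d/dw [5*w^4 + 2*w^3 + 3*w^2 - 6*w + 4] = 20*w^3 + 6*w^2 + 6*w - 6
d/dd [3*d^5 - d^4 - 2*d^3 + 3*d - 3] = 15*d^4 - 4*d^3 - 6*d^2 + 3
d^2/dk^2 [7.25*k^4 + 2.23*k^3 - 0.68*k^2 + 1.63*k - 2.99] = 87.0*k^2 + 13.38*k - 1.36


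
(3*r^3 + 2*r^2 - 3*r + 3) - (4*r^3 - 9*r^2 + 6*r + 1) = -r^3 + 11*r^2 - 9*r + 2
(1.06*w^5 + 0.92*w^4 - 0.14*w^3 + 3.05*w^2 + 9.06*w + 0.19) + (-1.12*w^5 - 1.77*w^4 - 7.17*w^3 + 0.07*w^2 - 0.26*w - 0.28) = -0.0600000000000001*w^5 - 0.85*w^4 - 7.31*w^3 + 3.12*w^2 + 8.8*w - 0.09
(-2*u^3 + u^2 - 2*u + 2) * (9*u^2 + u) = -18*u^5 + 7*u^4 - 17*u^3 + 16*u^2 + 2*u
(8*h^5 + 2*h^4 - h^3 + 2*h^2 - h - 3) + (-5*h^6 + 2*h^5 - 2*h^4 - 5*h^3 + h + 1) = -5*h^6 + 10*h^5 - 6*h^3 + 2*h^2 - 2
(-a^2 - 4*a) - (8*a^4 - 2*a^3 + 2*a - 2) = -8*a^4 + 2*a^3 - a^2 - 6*a + 2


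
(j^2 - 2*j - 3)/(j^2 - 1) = (j - 3)/(j - 1)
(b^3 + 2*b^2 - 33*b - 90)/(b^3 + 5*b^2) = 1 - 3/b - 18/b^2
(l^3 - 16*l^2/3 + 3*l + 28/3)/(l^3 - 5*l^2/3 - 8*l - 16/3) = (3*l - 7)/(3*l + 4)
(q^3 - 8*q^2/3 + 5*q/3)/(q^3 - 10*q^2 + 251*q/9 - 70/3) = 3*q*(q - 1)/(3*q^2 - 25*q + 42)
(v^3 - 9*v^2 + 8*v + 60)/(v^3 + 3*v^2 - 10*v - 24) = (v^2 - 11*v + 30)/(v^2 + v - 12)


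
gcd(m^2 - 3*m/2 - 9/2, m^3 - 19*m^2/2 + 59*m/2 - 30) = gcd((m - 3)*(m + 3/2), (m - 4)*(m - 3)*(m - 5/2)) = m - 3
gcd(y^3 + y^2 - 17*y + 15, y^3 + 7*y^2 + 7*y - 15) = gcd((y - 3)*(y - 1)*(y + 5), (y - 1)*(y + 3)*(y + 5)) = y^2 + 4*y - 5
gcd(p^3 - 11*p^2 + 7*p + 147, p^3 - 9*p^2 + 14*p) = p - 7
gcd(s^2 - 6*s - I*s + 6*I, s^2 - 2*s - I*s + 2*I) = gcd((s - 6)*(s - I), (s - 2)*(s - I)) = s - I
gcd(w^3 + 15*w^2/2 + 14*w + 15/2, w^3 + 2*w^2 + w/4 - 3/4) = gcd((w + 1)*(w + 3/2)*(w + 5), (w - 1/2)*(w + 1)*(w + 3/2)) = w^2 + 5*w/2 + 3/2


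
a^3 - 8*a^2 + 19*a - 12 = (a - 4)*(a - 3)*(a - 1)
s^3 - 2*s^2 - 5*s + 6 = (s - 3)*(s - 1)*(s + 2)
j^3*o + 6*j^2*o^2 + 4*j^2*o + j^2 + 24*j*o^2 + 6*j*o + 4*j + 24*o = (j + 4)*(j + 6*o)*(j*o + 1)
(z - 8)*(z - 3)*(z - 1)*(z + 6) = z^4 - 6*z^3 - 37*z^2 + 186*z - 144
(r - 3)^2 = r^2 - 6*r + 9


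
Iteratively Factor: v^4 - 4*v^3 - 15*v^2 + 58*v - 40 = (v - 1)*(v^3 - 3*v^2 - 18*v + 40) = (v - 5)*(v - 1)*(v^2 + 2*v - 8) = (v - 5)*(v - 2)*(v - 1)*(v + 4)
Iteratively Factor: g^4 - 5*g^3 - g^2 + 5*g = (g - 5)*(g^3 - g) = (g - 5)*(g + 1)*(g^2 - g) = (g - 5)*(g - 1)*(g + 1)*(g)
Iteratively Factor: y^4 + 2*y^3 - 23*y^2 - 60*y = (y)*(y^3 + 2*y^2 - 23*y - 60) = y*(y - 5)*(y^2 + 7*y + 12) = y*(y - 5)*(y + 4)*(y + 3)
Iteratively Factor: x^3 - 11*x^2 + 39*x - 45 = (x - 3)*(x^2 - 8*x + 15) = (x - 3)^2*(x - 5)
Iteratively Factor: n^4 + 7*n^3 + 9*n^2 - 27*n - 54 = (n + 3)*(n^3 + 4*n^2 - 3*n - 18) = (n + 3)^2*(n^2 + n - 6) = (n - 2)*(n + 3)^2*(n + 3)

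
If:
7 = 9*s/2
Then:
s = 14/9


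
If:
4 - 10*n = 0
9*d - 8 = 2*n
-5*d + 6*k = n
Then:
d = 44/45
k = 119/135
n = 2/5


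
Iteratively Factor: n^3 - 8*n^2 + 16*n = (n - 4)*(n^2 - 4*n) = (n - 4)^2*(n)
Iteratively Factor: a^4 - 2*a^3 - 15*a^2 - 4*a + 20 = (a + 2)*(a^3 - 4*a^2 - 7*a + 10) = (a - 5)*(a + 2)*(a^2 + a - 2) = (a - 5)*(a - 1)*(a + 2)*(a + 2)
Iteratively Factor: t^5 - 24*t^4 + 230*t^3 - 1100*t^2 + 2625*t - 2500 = (t - 5)*(t^4 - 19*t^3 + 135*t^2 - 425*t + 500) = (t - 5)^2*(t^3 - 14*t^2 + 65*t - 100) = (t - 5)^3*(t^2 - 9*t + 20) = (t - 5)^3*(t - 4)*(t - 5)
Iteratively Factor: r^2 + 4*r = (r)*(r + 4)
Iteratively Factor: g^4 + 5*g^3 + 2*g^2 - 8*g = (g + 4)*(g^3 + g^2 - 2*g) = g*(g + 4)*(g^2 + g - 2) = g*(g + 2)*(g + 4)*(g - 1)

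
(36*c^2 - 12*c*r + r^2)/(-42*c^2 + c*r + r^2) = (-6*c + r)/(7*c + r)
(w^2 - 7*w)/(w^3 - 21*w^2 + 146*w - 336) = w/(w^2 - 14*w + 48)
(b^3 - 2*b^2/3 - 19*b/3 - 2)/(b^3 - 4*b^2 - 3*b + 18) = (b + 1/3)/(b - 3)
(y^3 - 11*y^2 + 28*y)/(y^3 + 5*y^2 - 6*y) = (y^2 - 11*y + 28)/(y^2 + 5*y - 6)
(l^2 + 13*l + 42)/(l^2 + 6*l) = (l + 7)/l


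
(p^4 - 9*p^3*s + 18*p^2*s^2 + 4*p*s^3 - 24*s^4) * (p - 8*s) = p^5 - 17*p^4*s + 90*p^3*s^2 - 140*p^2*s^3 - 56*p*s^4 + 192*s^5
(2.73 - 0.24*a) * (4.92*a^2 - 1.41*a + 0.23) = -1.1808*a^3 + 13.77*a^2 - 3.9045*a + 0.6279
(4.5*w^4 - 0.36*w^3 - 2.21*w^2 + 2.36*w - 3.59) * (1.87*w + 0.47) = 8.415*w^5 + 1.4418*w^4 - 4.3019*w^3 + 3.3745*w^2 - 5.6041*w - 1.6873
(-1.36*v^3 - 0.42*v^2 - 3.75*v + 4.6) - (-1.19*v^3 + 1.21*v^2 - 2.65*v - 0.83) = -0.17*v^3 - 1.63*v^2 - 1.1*v + 5.43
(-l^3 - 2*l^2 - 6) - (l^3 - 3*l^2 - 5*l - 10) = -2*l^3 + l^2 + 5*l + 4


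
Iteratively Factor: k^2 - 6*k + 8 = (k - 2)*(k - 4)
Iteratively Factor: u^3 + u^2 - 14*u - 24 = (u + 2)*(u^2 - u - 12) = (u - 4)*(u + 2)*(u + 3)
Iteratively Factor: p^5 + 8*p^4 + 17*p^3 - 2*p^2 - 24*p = (p + 3)*(p^4 + 5*p^3 + 2*p^2 - 8*p) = (p - 1)*(p + 3)*(p^3 + 6*p^2 + 8*p) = p*(p - 1)*(p + 3)*(p^2 + 6*p + 8) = p*(p - 1)*(p + 2)*(p + 3)*(p + 4)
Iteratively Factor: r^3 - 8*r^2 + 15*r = (r)*(r^2 - 8*r + 15) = r*(r - 3)*(r - 5)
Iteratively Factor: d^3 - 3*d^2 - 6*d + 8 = (d - 4)*(d^2 + d - 2) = (d - 4)*(d - 1)*(d + 2)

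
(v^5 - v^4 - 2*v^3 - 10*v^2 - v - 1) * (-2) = -2*v^5 + 2*v^4 + 4*v^3 + 20*v^2 + 2*v + 2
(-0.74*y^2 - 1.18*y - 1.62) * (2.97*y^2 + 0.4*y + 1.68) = -2.1978*y^4 - 3.8006*y^3 - 6.5266*y^2 - 2.6304*y - 2.7216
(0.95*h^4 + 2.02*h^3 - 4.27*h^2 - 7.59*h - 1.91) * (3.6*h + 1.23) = 3.42*h^5 + 8.4405*h^4 - 12.8874*h^3 - 32.5761*h^2 - 16.2117*h - 2.3493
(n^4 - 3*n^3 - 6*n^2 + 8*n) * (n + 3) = n^5 - 15*n^3 - 10*n^2 + 24*n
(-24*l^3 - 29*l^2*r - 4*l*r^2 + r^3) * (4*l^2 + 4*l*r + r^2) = -96*l^5 - 212*l^4*r - 156*l^3*r^2 - 41*l^2*r^3 + r^5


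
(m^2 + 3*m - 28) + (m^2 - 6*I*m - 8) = 2*m^2 + 3*m - 6*I*m - 36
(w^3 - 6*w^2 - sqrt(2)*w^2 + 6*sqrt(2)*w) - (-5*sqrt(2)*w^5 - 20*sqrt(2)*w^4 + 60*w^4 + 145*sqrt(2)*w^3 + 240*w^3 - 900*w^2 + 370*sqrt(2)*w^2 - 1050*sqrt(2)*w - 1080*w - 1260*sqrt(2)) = 5*sqrt(2)*w^5 - 60*w^4 + 20*sqrt(2)*w^4 - 239*w^3 - 145*sqrt(2)*w^3 - 371*sqrt(2)*w^2 + 894*w^2 + 1080*w + 1056*sqrt(2)*w + 1260*sqrt(2)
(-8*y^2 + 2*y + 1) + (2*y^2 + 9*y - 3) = -6*y^2 + 11*y - 2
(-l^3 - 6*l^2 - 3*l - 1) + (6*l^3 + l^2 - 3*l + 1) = 5*l^3 - 5*l^2 - 6*l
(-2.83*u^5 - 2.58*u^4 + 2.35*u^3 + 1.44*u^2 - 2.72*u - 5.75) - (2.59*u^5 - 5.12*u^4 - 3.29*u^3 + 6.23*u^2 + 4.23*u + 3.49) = -5.42*u^5 + 2.54*u^4 + 5.64*u^3 - 4.79*u^2 - 6.95*u - 9.24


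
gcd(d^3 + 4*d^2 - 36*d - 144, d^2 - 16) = d + 4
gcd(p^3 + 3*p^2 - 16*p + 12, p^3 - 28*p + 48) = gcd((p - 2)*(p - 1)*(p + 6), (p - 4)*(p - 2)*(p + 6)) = p^2 + 4*p - 12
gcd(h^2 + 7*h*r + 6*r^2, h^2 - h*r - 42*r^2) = h + 6*r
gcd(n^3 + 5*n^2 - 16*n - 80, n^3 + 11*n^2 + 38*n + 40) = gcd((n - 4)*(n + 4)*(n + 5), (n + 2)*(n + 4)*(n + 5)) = n^2 + 9*n + 20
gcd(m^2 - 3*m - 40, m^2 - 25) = m + 5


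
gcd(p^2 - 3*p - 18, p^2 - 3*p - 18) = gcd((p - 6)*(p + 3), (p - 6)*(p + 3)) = p^2 - 3*p - 18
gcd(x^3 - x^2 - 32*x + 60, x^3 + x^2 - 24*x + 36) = x^2 + 4*x - 12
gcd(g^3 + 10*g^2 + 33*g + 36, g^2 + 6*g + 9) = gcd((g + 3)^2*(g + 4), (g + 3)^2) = g^2 + 6*g + 9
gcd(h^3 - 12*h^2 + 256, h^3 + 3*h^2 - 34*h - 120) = h + 4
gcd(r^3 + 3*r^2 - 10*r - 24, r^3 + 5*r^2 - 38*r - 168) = r + 4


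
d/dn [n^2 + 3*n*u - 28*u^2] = 2*n + 3*u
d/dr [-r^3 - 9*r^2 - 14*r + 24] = -3*r^2 - 18*r - 14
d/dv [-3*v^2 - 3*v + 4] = -6*v - 3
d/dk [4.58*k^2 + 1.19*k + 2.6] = 9.16*k + 1.19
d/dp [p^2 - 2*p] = 2*p - 2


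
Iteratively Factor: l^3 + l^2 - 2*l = (l - 1)*(l^2 + 2*l) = l*(l - 1)*(l + 2)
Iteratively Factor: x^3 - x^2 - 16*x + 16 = (x - 4)*(x^2 + 3*x - 4) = (x - 4)*(x - 1)*(x + 4)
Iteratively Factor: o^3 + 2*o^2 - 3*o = (o + 3)*(o^2 - o) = (o - 1)*(o + 3)*(o)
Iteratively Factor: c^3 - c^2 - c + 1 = (c - 1)*(c^2 - 1) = (c - 1)*(c + 1)*(c - 1)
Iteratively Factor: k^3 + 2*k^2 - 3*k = (k)*(k^2 + 2*k - 3) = k*(k - 1)*(k + 3)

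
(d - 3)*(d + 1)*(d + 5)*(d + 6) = d^4 + 9*d^3 + 5*d^2 - 93*d - 90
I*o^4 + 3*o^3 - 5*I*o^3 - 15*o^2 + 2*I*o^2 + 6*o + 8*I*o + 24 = (o - 4)*(o - 2)*(o - 3*I)*(I*o + I)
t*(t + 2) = t^2 + 2*t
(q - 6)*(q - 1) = q^2 - 7*q + 6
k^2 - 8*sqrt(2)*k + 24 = (k - 6*sqrt(2))*(k - 2*sqrt(2))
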